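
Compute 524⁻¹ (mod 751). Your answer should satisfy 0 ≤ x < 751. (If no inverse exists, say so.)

Apply the Euclidean algorithm to 751 and 524:
751 = 1·524 + 227
524 = 2·227 + 70
227 = 3·70 + 17
70 = 4·17 + 2
17 = 8·2 + 1
2 = 2·1 + 0
gcd = 1, so the inverse exists. Back-substitute:
1 = 17 − 8·2
1 = −8·70 + 33·17
1 = 33·227 − 107·70
1 = −107·524 + 247·227
1 = 247·751 − 354·524
So 524·(-354) ≡ 1 (mod 751), and -354 ≡ 397 (mod 751).

397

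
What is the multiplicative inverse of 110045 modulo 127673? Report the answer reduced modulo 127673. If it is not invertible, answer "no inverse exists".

Euclidean algorithm on 127673, 110045:
127673 = 1·110045 + 17628
110045 = 6·17628 + 4277
17628 = 4·4277 + 520
4277 = 8·520 + 117
520 = 4·117 + 52
117 = 2·52 + 13
52 = 4·13 + 0
The gcd is 13, not 1, hence no inverse exists.

no inverse exists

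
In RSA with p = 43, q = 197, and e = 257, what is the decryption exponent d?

φ(n) = (p−1)(q−1) = 42·196 = 8232.
Need d with 257·d ≡ 1 (mod 8232). Apply the extended Euclidean algorithm:
8232 = 32×257 + 8
257 = 32×8 + 1
8 = 8×1 + 0
Back-substitute:
1 = 257 − 32·8
1 = −32·8232 + 1025·257
So 257·1025 ≡ 1 (mod 8232), hence d = 1025.

1025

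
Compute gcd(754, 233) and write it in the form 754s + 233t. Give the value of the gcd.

1

Euclidean algorithm:
754 = 3·233 + 55
233 = 4·55 + 13
55 = 4·13 + 3
13 = 4·3 + 1
3 = 3·1 + 0
gcd(754, 233) = 1.
Express as a combination:
1 = 13 − 4·3
1 = −4·55 + 17·13
1 = 17·233 − 72·55
1 = −72·754 + 233·233
So 1 = (-72)·754 + (233)·233.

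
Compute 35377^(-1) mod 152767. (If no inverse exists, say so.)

44016

Run Euclid on (152767, 35377):
152767 = 4*35377 + 11259
35377 = 3*11259 + 1600
11259 = 7*1600 + 59
1600 = 27*59 + 7
59 = 8*7 + 3
7 = 2*3 + 1
3 = 3*1 + 0
gcd = 1, so the inverse exists. Back-substitute:
1 = 7 − 2·3
1 = −2·59 + 17·7
1 = 17·1600 − 461·59
1 = −461·11259 + 3244·1600
1 = 3244·35377 − 10193·11259
1 = −10193·152767 + 44016·35377
So 35377·44016 ≡ 1 (mod 152767).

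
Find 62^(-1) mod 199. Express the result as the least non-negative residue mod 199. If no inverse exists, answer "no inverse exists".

Extended Euclidean algorithm:
199 = 3×62 + 13
62 = 4×13 + 10
13 = 1×10 + 3
10 = 3×3 + 1
3 = 3×1 + 0
Since gcd(62, 199) = 1, back-substitute to write 1 as a combination:
1 = 10 − 3·3
1 = −3·13 + 4·10
1 = 4·62 − 19·13
1 = −19·199 + 61·62
So 62·61 ≡ 1 (mod 199).

61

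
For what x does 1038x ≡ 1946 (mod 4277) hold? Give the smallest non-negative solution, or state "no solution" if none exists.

3941

First find gcd(1038, 4277):
4277 = 4·1038 + 125
1038 = 8·125 + 38
125 = 3·38 + 11
38 = 3·11 + 5
11 = 2·5 + 1
5 = 5·1 + 0
gcd = 1, so a unique solution mod 4277 exists.
Back-substitute for the Bézout coefficients:
1 = 11 − 2·5
1 = −2·38 + 7·11
1 = 7·125 − 23·38
1 = −23·1038 + 191·125
1 = 191·4277 − 787·1038
So 1038·(-787) ≡ 1 (mod 4277), giving 1038⁻¹ ≡ 3490.
x ≡ 1038⁻¹·1946 ≡ 3490·1946 ≡ 3941 (mod 4277).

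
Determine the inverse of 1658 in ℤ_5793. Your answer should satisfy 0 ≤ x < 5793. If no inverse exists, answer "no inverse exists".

290

gcd(5793, 1658) by repeated division:
5793 = 3×1658 + 819
1658 = 2×819 + 20
819 = 40×20 + 19
20 = 1×19 + 1
19 = 19×1 + 0
Since gcd(1658, 5793) = 1, back-substitute to write 1 as a combination:
1 = 20 − 19
1 = −819 + 41·20
1 = 41·1658 − 83·819
1 = −83·5793 + 290·1658
So 1658·290 ≡ 1 (mod 5793).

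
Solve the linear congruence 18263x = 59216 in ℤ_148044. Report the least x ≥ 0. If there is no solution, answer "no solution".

First find gcd(18263, 148044):
148044 = 8×18263 + 1940
18263 = 9×1940 + 803
1940 = 2×803 + 334
803 = 2×334 + 135
334 = 2×135 + 64
135 = 2×64 + 7
64 = 9×7 + 1
7 = 7×1 + 0
gcd = 1, so a unique solution mod 148044 exists.
Back-substitute for the Bézout coefficients:
1 = 64 − 9·7
1 = −9·135 + 19·64
1 = 19·334 − 47·135
1 = −47·803 + 113·334
1 = 113·1940 − 273·803
1 = −273·18263 + 2570·1940
1 = 2570·148044 − 20833·18263
So 18263·(-20833) ≡ 1 (mod 148044), giving 18263⁻¹ ≡ 127211.
x ≡ 18263⁻¹·59216 ≡ 127211·59216 ≡ 3724 (mod 148044).

3724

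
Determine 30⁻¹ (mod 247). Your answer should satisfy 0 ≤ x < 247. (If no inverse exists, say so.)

Extended Euclidean algorithm:
247 = 8*30 + 7
30 = 4*7 + 2
7 = 3*2 + 1
2 = 2*1 + 0
gcd = 1, so the inverse exists. Back-substitute:
1 = 7 − 3·2
1 = −3·30 + 13·7
1 = 13·247 − 107·30
So 30·(-107) ≡ 1 (mod 247), and -107 ≡ 140 (mod 247).

140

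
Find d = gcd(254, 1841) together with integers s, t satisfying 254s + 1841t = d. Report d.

Euclidean algorithm:
1841 = 7*254 + 63
254 = 4*63 + 2
63 = 31*2 + 1
2 = 2*1 + 0
gcd(254, 1841) = 1.
Back-substituting:
1 = 63 − 31·2
1 = −31·254 + 125·63
1 = 125·1841 − 906·254
So 1 = (125)·1841 + (-906)·254.

1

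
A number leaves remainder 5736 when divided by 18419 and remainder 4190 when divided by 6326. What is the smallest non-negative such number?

109488272

Write x = 5736 + 18419·k. Then 18419·k ≡ 4190 − 5736 ≡ 4780 (mod 6326).
Need 18419⁻¹ mod 6326. Extended Euclid on (6326, 5767):
6326 = 1·5767 + 559
5767 = 10·559 + 177
559 = 3·177 + 28
177 = 6·28 + 9
28 = 3·9 + 1
9 = 9·1 + 0
Back-substitute:
1 = 28 − 3·9
1 = −3·177 + 19·28
1 = 19·559 − 60·177
1 = −60·5767 + 619·559
1 = 619·6326 − 679·5767
18419⁻¹ ≡ 5647 (mod 6326), so k ≡ 5647·4780 ≡ 5944 (mod 6326).
x = 5736 + 18419·5944 = 109488272.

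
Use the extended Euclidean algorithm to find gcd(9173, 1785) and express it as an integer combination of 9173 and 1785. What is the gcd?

Euclidean algorithm:
9173 = 5·1785 + 248
1785 = 7·248 + 49
248 = 5·49 + 3
49 = 16·3 + 1
3 = 3·1 + 0
gcd(9173, 1785) = 1.
Back-substituting:
1 = 49 − 16·3
1 = −16·248 + 81·49
1 = 81·1785 − 583·248
1 = −583·9173 + 2996·1785
So 1 = (-583)·9173 + (2996)·1785.

1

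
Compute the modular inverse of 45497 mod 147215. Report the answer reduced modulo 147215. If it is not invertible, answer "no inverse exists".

gcd(147215, 45497) by repeated division:
147215 = 3×45497 + 10724
45497 = 4×10724 + 2601
10724 = 4×2601 + 320
2601 = 8×320 + 41
320 = 7×41 + 33
41 = 1×33 + 8
33 = 4×8 + 1
8 = 8×1 + 0
gcd = 1, so the inverse exists. Back-substitute:
1 = 33 − 4·8
1 = −4·41 + 5·33
1 = 5·320 − 39·41
1 = −39·2601 + 317·320
1 = 317·10724 − 1307·2601
1 = −1307·45497 + 5545·10724
1 = 5545·147215 − 17942·45497
So 45497·(-17942) ≡ 1 (mod 147215), and -17942 ≡ 129273 (mod 147215).

129273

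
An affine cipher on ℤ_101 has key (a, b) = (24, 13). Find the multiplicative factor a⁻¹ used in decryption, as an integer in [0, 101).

80

Run Euclid on (101, 24):
101 = 4·24 + 5
24 = 4·5 + 4
5 = 1·4 + 1
4 = 4·1 + 0
Since gcd(24, 101) = 1, back-substitute to write 1 as a combination:
1 = 5 − 4
1 = −24 + 5·5
1 = 5·101 − 21·24
Thus 24·(-21) ≡ 1 (mod 101); reducing, -21 mod 101 = 80.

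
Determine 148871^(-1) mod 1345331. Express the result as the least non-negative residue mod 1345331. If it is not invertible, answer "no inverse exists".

Run Euclid on (1345331, 148871):
1345331 = 9*148871 + 5492
148871 = 27*5492 + 587
5492 = 9*587 + 209
587 = 2*209 + 169
209 = 1*169 + 40
169 = 4*40 + 9
40 = 4*9 + 4
9 = 2*4 + 1
4 = 4*1 + 0
The gcd is 1. Working backward:
1 = 9 − 2·4
1 = −2·40 + 9·9
1 = 9·169 − 38·40
1 = −38·209 + 47·169
1 = 47·587 − 132·209
1 = −132·5492 + 1235·587
1 = 1235·148871 − 33477·5492
1 = −33477·1345331 + 302528·148871
So 148871·302528 ≡ 1 (mod 1345331).

302528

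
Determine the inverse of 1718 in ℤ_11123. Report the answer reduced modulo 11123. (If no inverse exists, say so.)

8216

Apply the Euclidean algorithm to 11123 and 1718:
11123 = 6×1718 + 815
1718 = 2×815 + 88
815 = 9×88 + 23
88 = 3×23 + 19
23 = 1×19 + 4
19 = 4×4 + 3
4 = 1×3 + 1
3 = 3×1 + 0
The gcd is 1. Working backward:
1 = 4 − 3
1 = −19 + 5·4
1 = 5·23 − 6·19
1 = −6·88 + 23·23
1 = 23·815 − 213·88
1 = −213·1718 + 449·815
1 = 449·11123 − 2907·1718
Hence 1718⁻¹ ≡ -2907 ≡ 8216 (mod 11123).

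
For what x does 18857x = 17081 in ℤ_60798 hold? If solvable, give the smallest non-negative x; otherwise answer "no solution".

First find gcd(18857, 60798):
60798 = 3·18857 + 4227
18857 = 4·4227 + 1949
4227 = 2·1949 + 329
1949 = 5·329 + 304
329 = 1·304 + 25
304 = 12·25 + 4
25 = 6·4 + 1
4 = 4·1 + 0
gcd = 1, so a unique solution mod 60798 exists.
Back-substitute for the Bézout coefficients:
1 = 25 − 6·4
1 = −6·304 + 73·25
1 = 73·329 − 79·304
1 = −79·1949 + 468·329
1 = 468·4227 − 1015·1949
1 = −1015·18857 + 4528·4227
1 = 4528·60798 − 14599·18857
So 18857·(-14599) ≡ 1 (mod 60798), giving 18857⁻¹ ≡ 46199.
x ≡ 18857⁻¹·17081 ≡ 46199·17081 ≡ 27877 (mod 60798).

27877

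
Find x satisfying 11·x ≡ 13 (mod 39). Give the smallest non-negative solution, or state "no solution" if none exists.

First find gcd(11, 39):
39 = 3×11 + 6
11 = 1×6 + 5
6 = 1×5 + 1
5 = 5×1 + 0
gcd = 1, so a unique solution mod 39 exists.
Back-substitute for the Bézout coefficients:
1 = 6 − 5
1 = −11 + 2·6
1 = 2·39 − 7·11
So 11·(-7) ≡ 1 (mod 39), giving 11⁻¹ ≡ 32.
x ≡ 11⁻¹·13 ≡ 32·13 ≡ 26 (mod 39).

26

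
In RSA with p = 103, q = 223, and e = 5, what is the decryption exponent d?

4529

φ(n) = (p−1)(q−1) = 102·222 = 22644.
Need d with 5·d ≡ 1 (mod 22644). Apply the extended Euclidean algorithm:
22644 = 4528*5 + 4
5 = 1*4 + 1
4 = 4*1 + 0
Back-substitute:
1 = 5 − 4
1 = −22644 + 4529·5
So 5·4529 ≡ 1 (mod 22644), hence d = 4529.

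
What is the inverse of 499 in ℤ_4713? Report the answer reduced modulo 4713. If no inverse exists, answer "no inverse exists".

2314

Run Euclid on (4713, 499):
4713 = 9·499 + 222
499 = 2·222 + 55
222 = 4·55 + 2
55 = 27·2 + 1
2 = 2·1 + 0
The gcd is 1. Working backward:
1 = 55 − 27·2
1 = −27·222 + 109·55
1 = 109·499 − 245·222
1 = −245·4713 + 2314·499
So 499·2314 ≡ 1 (mod 4713).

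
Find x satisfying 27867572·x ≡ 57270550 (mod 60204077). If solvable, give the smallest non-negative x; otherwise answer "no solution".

First find gcd(27867572, 60204077):
60204077 = 2×27867572 + 4468933
27867572 = 6×4468933 + 1053974
4468933 = 4×1053974 + 253037
1053974 = 4×253037 + 41826
253037 = 6×41826 + 2081
41826 = 20×2081 + 206
2081 = 10×206 + 21
206 = 9×21 + 17
21 = 1×17 + 4
17 = 4×4 + 1
4 = 4×1 + 0
gcd = 1, so a unique solution mod 60204077 exists.
Back-substitute for the Bézout coefficients:
1 = 17 − 4·4
1 = −4·21 + 5·17
1 = 5·206 − 49·21
1 = −49·2081 + 495·206
1 = 495·41826 − 9949·2081
1 = −9949·253037 + 60189·41826
1 = 60189·1053974 − 250705·253037
1 = −250705·4468933 + 1063009·1053974
1 = 1063009·27867572 − 6628759·4468933
1 = −6628759·60204077 + 14320527·27867572
So 27867572·(14320527) ≡ 1 (mod 60204077), giving 27867572⁻¹ ≡ 14320527.
x ≡ 27867572⁻¹·57270550 ≡ 14320527·57270550 ≡ 29872947 (mod 60204077).

29872947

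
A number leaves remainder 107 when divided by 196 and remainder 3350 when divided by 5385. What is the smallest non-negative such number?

224135

Write x = 107 + 196·k. Then 196·k ≡ 3350 − 107 ≡ 3243 (mod 5385).
Need 196⁻¹ mod 5385. Extended Euclid on (5385, 196):
5385 = 27·196 + 93
196 = 2·93 + 10
93 = 9·10 + 3
10 = 3·3 + 1
3 = 3·1 + 0
Back-substitute:
1 = 10 − 3·3
1 = −3·93 + 28·10
1 = 28·196 − 59·93
1 = −59·5385 + 1621·196
196⁻¹ ≡ 1621 (mod 5385), so k ≡ 1621·3243 ≡ 1143 (mod 5385).
x = 107 + 196·1143 = 224135.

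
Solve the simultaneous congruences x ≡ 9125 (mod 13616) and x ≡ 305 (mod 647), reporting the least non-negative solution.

Write x = 9125 + 13616·k. Then 13616·k ≡ 305 − 9125 ≡ 238 (mod 647).
Need 13616⁻¹ mod 647. Extended Euclid on (647, 29):
647 = 22·29 + 9
29 = 3·9 + 2
9 = 4·2 + 1
2 = 2·1 + 0
Back-substitute:
1 = 9 − 4·2
1 = −4·29 + 13·9
1 = 13·647 − 290·29
13616⁻¹ ≡ 357 (mod 647), so k ≡ 357·238 ≡ 209 (mod 647).
x = 9125 + 13616·209 = 2854869.

2854869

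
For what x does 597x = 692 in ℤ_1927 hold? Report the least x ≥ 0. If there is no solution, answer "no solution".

First find gcd(597, 1927):
1927 = 3*597 + 136
597 = 4*136 + 53
136 = 2*53 + 30
53 = 1*30 + 23
30 = 1*23 + 7
23 = 3*7 + 2
7 = 3*2 + 1
2 = 2*1 + 0
gcd = 1, so a unique solution mod 1927 exists.
Back-substitute for the Bézout coefficients:
1 = 7 − 3·2
1 = −3·23 + 10·7
1 = 10·30 − 13·23
1 = −13·53 + 23·30
1 = 23·136 − 59·53
1 = −59·597 + 259·136
1 = 259·1927 − 836·597
So 597·(-836) ≡ 1 (mod 1927), giving 597⁻¹ ≡ 1091.
x ≡ 597⁻¹·692 ≡ 1091·692 ≡ 1515 (mod 1927).

1515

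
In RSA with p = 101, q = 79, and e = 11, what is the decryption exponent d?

7091

φ(n) = (p−1)(q−1) = 100·78 = 7800.
Need d with 11·d ≡ 1 (mod 7800). Apply the extended Euclidean algorithm:
7800 = 709·11 + 1
11 = 11·1 + 0
Back-substitute:
1 = 7800 − 709·11
So 11·(-709) ≡ 1 (mod 7800), hence d ≡ -709 ≡ 7091 (mod 7800).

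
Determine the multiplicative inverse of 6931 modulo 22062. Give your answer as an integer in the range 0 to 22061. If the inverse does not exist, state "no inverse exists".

16603

Extended Euclidean algorithm:
22062 = 3·6931 + 1269
6931 = 5·1269 + 586
1269 = 2·586 + 97
586 = 6·97 + 4
97 = 24·4 + 1
4 = 4·1 + 0
Since gcd(6931, 22062) = 1, back-substitute to write 1 as a combination:
1 = 97 − 24·4
1 = −24·586 + 145·97
1 = 145·1269 − 314·586
1 = −314·6931 + 1715·1269
1 = 1715·22062 − 5459·6931
So 6931·(-5459) ≡ 1 (mod 22062), and -5459 ≡ 16603 (mod 22062).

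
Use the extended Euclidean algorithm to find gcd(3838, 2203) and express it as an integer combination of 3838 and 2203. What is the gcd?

Euclidean algorithm:
3838 = 1·2203 + 1635
2203 = 1·1635 + 568
1635 = 2·568 + 499
568 = 1·499 + 69
499 = 7·69 + 16
69 = 4·16 + 5
16 = 3·5 + 1
5 = 5·1 + 0
gcd(3838, 2203) = 1.
Back-substituting:
1 = 16 − 3·5
1 = −3·69 + 13·16
1 = 13·499 − 94·69
1 = −94·568 + 107·499
1 = 107·1635 − 308·568
1 = −308·2203 + 415·1635
1 = 415·3838 − 723·2203
So 1 = (415)·3838 + (-723)·2203.

1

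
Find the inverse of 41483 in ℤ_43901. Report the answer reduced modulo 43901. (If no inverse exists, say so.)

Compute gcd(41483, 43901):
43901 = 1*41483 + 2418
41483 = 17*2418 + 377
2418 = 6*377 + 156
377 = 2*156 + 65
156 = 2*65 + 26
65 = 2*26 + 13
26 = 2*13 + 0
Since gcd = 13 > 1, 41483 is not a unit mod 43901.

no inverse exists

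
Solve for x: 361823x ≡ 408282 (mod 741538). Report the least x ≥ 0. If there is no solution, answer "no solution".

16118

First find gcd(361823, 741538):
741538 = 2×361823 + 17892
361823 = 20×17892 + 3983
17892 = 4×3983 + 1960
3983 = 2×1960 + 63
1960 = 31×63 + 7
63 = 9×7 + 0
gcd = 7 and 7 | 408282, so solutions exist. Divide through by 7: 51689x ≡ 58326 (mod 105934).
Now find 51689⁻¹ mod 105934:
105934 = 2×51689 + 2556
51689 = 20×2556 + 569
2556 = 4×569 + 280
569 = 2×280 + 9
280 = 31×9 + 1
9 = 9×1 + 0
Back-substitute:
1 = 280 − 31·9
1 = −31·569 + 63·280
1 = 63·2556 − 283·569
1 = −283·51689 + 5723·2556
1 = 5723·105934 − 11729·51689
So 51689·(-11729) ≡ 1 (mod 105934), i.e. 51689⁻¹ ≡ 94205.
Then x ≡ 94205·58326 ≡ 16118 (mod 105934); the smallest non-negative solution is x = 16118.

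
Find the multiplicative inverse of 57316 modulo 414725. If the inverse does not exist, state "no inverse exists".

Run Euclid on (414725, 57316):
414725 = 7·57316 + 13513
57316 = 4·13513 + 3264
13513 = 4·3264 + 457
3264 = 7·457 + 65
457 = 7·65 + 2
65 = 32·2 + 1
2 = 2·1 + 0
gcd = 1, so the inverse exists. Back-substitute:
1 = 65 − 32·2
1 = −32·457 + 225·65
1 = 225·3264 − 1607·457
1 = −1607·13513 + 6653·3264
1 = 6653·57316 − 28219·13513
1 = −28219·414725 + 204186·57316
So 57316·204186 ≡ 1 (mod 414725).

204186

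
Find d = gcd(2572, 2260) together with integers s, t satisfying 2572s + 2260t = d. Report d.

Repeated division:
2572 = 1×2260 + 312
2260 = 7×312 + 76
312 = 4×76 + 8
76 = 9×8 + 4
8 = 2×4 + 0
gcd(2572, 2260) = 4.
Working backward:
4 = 76 − 9·8
4 = −9·312 + 37·76
4 = 37·2260 − 268·312
4 = −268·2572 + 305·2260
So 4 = (-268)·2572 + (305)·2260.

4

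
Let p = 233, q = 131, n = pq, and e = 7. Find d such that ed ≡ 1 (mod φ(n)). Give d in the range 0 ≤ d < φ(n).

21543

φ(n) = (p−1)(q−1) = 232·130 = 30160.
Need d with 7·d ≡ 1 (mod 30160). Apply the extended Euclidean algorithm:
30160 = 4308*7 + 4
7 = 1*4 + 3
4 = 1*3 + 1
3 = 3*1 + 0
Back-substitute:
1 = 4 − 3
1 = −7 + 2·4
1 = 2·30160 − 8617·7
So 7·(-8617) ≡ 1 (mod 30160), hence d ≡ -8617 ≡ 21543 (mod 30160).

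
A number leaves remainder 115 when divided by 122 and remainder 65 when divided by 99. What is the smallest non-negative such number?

8777

Write x = 115 + 122·k. Then 122·k ≡ 65 − 115 ≡ 49 (mod 99).
Need 122⁻¹ mod 99. Extended Euclid on (99, 23):
99 = 4·23 + 7
23 = 3·7 + 2
7 = 3·2 + 1
2 = 2·1 + 0
Back-substitute:
1 = 7 − 3·2
1 = −3·23 + 10·7
1 = 10·99 − 43·23
122⁻¹ ≡ 56 (mod 99), so k ≡ 56·49 ≡ 71 (mod 99).
x = 115 + 122·71 = 8777.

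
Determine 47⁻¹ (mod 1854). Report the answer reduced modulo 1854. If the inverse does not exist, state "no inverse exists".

1499

gcd(1854, 47) by repeated division:
1854 = 39×47 + 21
47 = 2×21 + 5
21 = 4×5 + 1
5 = 5×1 + 0
Since gcd(47, 1854) = 1, back-substitute to write 1 as a combination:
1 = 21 − 4·5
1 = −4·47 + 9·21
1 = 9·1854 − 355·47
So 47·(-355) ≡ 1 (mod 1854), and -355 ≡ 1499 (mod 1854).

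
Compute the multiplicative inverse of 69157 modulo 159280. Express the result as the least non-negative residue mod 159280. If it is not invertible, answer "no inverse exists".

Compute gcd(69157, 159280):
159280 = 2·69157 + 20966
69157 = 3·20966 + 6259
20966 = 3·6259 + 2189
6259 = 2·2189 + 1881
2189 = 1·1881 + 308
1881 = 6·308 + 33
308 = 9·33 + 11
33 = 3·11 + 0
gcd(69157, 159280) = 11 ≠ 1, so 69157 has no multiplicative inverse modulo 159280.

no inverse exists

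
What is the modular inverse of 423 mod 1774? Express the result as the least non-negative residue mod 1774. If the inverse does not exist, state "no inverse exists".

Run Euclid on (1774, 423):
1774 = 4*423 + 82
423 = 5*82 + 13
82 = 6*13 + 4
13 = 3*4 + 1
4 = 4*1 + 0
gcd = 1, so the inverse exists. Back-substitute:
1 = 13 − 3·4
1 = −3·82 + 19·13
1 = 19·423 − 98·82
1 = −98·1774 + 411·423
So 423·411 ≡ 1 (mod 1774).

411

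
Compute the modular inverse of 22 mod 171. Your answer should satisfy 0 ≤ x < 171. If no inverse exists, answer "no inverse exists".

gcd(171, 22) by repeated division:
171 = 7*22 + 17
22 = 1*17 + 5
17 = 3*5 + 2
5 = 2*2 + 1
2 = 2*1 + 0
gcd = 1, so the inverse exists. Back-substitute:
1 = 5 − 2·2
1 = −2·17 + 7·5
1 = 7·22 − 9·17
1 = −9·171 + 70·22
So 22·70 ≡ 1 (mod 171).

70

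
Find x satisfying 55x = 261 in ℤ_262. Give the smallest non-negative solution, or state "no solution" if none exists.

First find gcd(55, 262):
262 = 4*55 + 42
55 = 1*42 + 13
42 = 3*13 + 3
13 = 4*3 + 1
3 = 3*1 + 0
gcd = 1, so a unique solution mod 262 exists.
Back-substitute for the Bézout coefficients:
1 = 13 − 4·3
1 = −4·42 + 13·13
1 = 13·55 − 17·42
1 = −17·262 + 81·55
So 55·(81) ≡ 1 (mod 262), giving 55⁻¹ ≡ 81.
x ≡ 55⁻¹·261 ≡ 81·261 ≡ 181 (mod 262).

181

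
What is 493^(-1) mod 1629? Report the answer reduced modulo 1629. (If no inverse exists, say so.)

Run Euclid on (1629, 493):
1629 = 3×493 + 150
493 = 3×150 + 43
150 = 3×43 + 21
43 = 2×21 + 1
21 = 21×1 + 0
Since gcd(493, 1629) = 1, back-substitute to write 1 as a combination:
1 = 43 − 2·21
1 = −2·150 + 7·43
1 = 7·493 − 23·150
1 = −23·1629 + 76·493
So 493·76 ≡ 1 (mod 1629).

76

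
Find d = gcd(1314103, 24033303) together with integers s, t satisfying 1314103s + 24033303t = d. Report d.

7

Repeated division:
24033303 = 18×1314103 + 379449
1314103 = 3×379449 + 175756
379449 = 2×175756 + 27937
175756 = 6×27937 + 8134
27937 = 3×8134 + 3535
8134 = 2×3535 + 1064
3535 = 3×1064 + 343
1064 = 3×343 + 35
343 = 9×35 + 28
35 = 1×28 + 7
28 = 4×7 + 0
gcd(1314103, 24033303) = 7.
Working backward:
7 = 35 − 28
7 = −343 + 10·35
7 = 10·1064 − 31·343
7 = −31·3535 + 103·1064
7 = 103·8134 − 237·3535
7 = −237·27937 + 814·8134
7 = 814·175756 − 5121·27937
7 = −5121·379449 + 11056·175756
7 = 11056·1314103 − 38289·379449
7 = −38289·24033303 + 700258·1314103
So 7 = (-38289)·24033303 + (700258)·1314103.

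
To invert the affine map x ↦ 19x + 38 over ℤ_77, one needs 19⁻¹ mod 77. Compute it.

Extended Euclidean algorithm:
77 = 4*19 + 1
19 = 19*1 + 0
Since gcd(19, 77) = 1, back-substitute to write 1 as a combination:
1 = 77 − 4·19
So 19·(-4) ≡ 1 (mod 77), and -4 ≡ 73 (mod 77).

73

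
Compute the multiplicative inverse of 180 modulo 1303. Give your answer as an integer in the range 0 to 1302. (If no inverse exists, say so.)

Run Euclid on (1303, 180):
1303 = 7×180 + 43
180 = 4×43 + 8
43 = 5×8 + 3
8 = 2×3 + 2
3 = 1×2 + 1
2 = 2×1 + 0
gcd = 1, so the inverse exists. Back-substitute:
1 = 3 − 2
1 = −8 + 3·3
1 = 3·43 − 16·8
1 = −16·180 + 67·43
1 = 67·1303 − 485·180
Thus 180·(-485) ≡ 1 (mod 1303); reducing, -485 mod 1303 = 818.

818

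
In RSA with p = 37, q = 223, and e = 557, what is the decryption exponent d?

1277

φ(n) = (p−1)(q−1) = 36·222 = 7992.
Need d with 557·d ≡ 1 (mod 7992). Apply the extended Euclidean algorithm:
7992 = 14·557 + 194
557 = 2·194 + 169
194 = 1·169 + 25
169 = 6·25 + 19
25 = 1·19 + 6
19 = 3·6 + 1
6 = 6·1 + 0
Back-substitute:
1 = 19 − 3·6
1 = −3·25 + 4·19
1 = 4·169 − 27·25
1 = −27·194 + 31·169
1 = 31·557 − 89·194
1 = −89·7992 + 1277·557
So 557·1277 ≡ 1 (mod 7992), hence d = 1277.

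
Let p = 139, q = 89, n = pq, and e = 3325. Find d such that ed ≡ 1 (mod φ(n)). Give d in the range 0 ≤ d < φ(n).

φ(n) = (p−1)(q−1) = 138·88 = 12144.
Need d with 3325·d ≡ 1 (mod 12144). Apply the extended Euclidean algorithm:
12144 = 3×3325 + 2169
3325 = 1×2169 + 1156
2169 = 1×1156 + 1013
1156 = 1×1013 + 143
1013 = 7×143 + 12
143 = 11×12 + 11
12 = 1×11 + 1
11 = 11×1 + 0
Back-substitute:
1 = 12 − 11
1 = −143 + 12·12
1 = 12·1013 − 85·143
1 = −85·1156 + 97·1013
1 = 97·2169 − 182·1156
1 = −182·3325 + 279·2169
1 = 279·12144 − 1019·3325
So 3325·(-1019) ≡ 1 (mod 12144), hence d ≡ -1019 ≡ 11125 (mod 12144).

11125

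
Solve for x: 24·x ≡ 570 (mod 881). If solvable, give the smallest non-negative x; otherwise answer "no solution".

First find gcd(24, 881):
881 = 36·24 + 17
24 = 1·17 + 7
17 = 2·7 + 3
7 = 2·3 + 1
3 = 3·1 + 0
gcd = 1, so a unique solution mod 881 exists.
Back-substitute for the Bézout coefficients:
1 = 7 − 2·3
1 = −2·17 + 5·7
1 = 5·24 − 7·17
1 = −7·881 + 257·24
So 24·(257) ≡ 1 (mod 881), giving 24⁻¹ ≡ 257.
x ≡ 24⁻¹·570 ≡ 257·570 ≡ 244 (mod 881).

244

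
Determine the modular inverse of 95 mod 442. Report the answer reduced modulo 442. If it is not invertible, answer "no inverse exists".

Run Euclid on (442, 95):
442 = 4*95 + 62
95 = 1*62 + 33
62 = 1*33 + 29
33 = 1*29 + 4
29 = 7*4 + 1
4 = 4*1 + 0
gcd = 1, so the inverse exists. Back-substitute:
1 = 29 − 7·4
1 = −7·33 + 8·29
1 = 8·62 − 15·33
1 = −15·95 + 23·62
1 = 23·442 − 107·95
Hence 95⁻¹ ≡ -107 ≡ 335 (mod 442).

335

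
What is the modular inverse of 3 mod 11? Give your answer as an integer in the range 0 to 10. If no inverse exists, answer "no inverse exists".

4

gcd(11, 3) by repeated division:
11 = 3*3 + 2
3 = 1*2 + 1
2 = 2*1 + 0
Since gcd(3, 11) = 1, back-substitute to write 1 as a combination:
1 = 3 − 2
1 = −11 + 4·3
So 3·4 ≡ 1 (mod 11).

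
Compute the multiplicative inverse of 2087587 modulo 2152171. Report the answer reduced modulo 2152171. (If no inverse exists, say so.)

682034

Extended Euclidean algorithm:
2152171 = 1·2087587 + 64584
2087587 = 32·64584 + 20899
64584 = 3·20899 + 1887
20899 = 11·1887 + 142
1887 = 13·142 + 41
142 = 3·41 + 19
41 = 2·19 + 3
19 = 6·3 + 1
3 = 3·1 + 0
The gcd is 1. Working backward:
1 = 19 − 6·3
1 = −6·41 + 13·19
1 = 13·142 − 45·41
1 = −45·1887 + 598·142
1 = 598·20899 − 6623·1887
1 = −6623·64584 + 20467·20899
1 = 20467·2087587 − 661567·64584
1 = −661567·2152171 + 682034·2087587
So 2087587·682034 ≡ 1 (mod 2152171).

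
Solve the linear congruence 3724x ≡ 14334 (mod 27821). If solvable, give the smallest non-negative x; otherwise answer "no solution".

First find gcd(3724, 27821):
27821 = 7×3724 + 1753
3724 = 2×1753 + 218
1753 = 8×218 + 9
218 = 24×9 + 2
9 = 4×2 + 1
2 = 2×1 + 0
gcd = 1, so a unique solution mod 27821 exists.
Back-substitute for the Bézout coefficients:
1 = 9 − 4·2
1 = −4·218 + 97·9
1 = 97·1753 − 780·218
1 = −780·3724 + 1657·1753
1 = 1657·27821 − 12379·3724
So 3724·(-12379) ≡ 1 (mod 27821), giving 3724⁻¹ ≡ 15442.
x ≡ 3724⁻¹·14334 ≡ 15442·14334 ≡ 1752 (mod 27821).

1752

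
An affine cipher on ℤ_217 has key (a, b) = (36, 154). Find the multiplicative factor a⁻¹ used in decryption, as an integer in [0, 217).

211

Extended Euclidean algorithm:
217 = 6·36 + 1
36 = 36·1 + 0
The gcd is 1. Working backward:
1 = 217 − 6·36
Hence 36⁻¹ ≡ -6 ≡ 211 (mod 217).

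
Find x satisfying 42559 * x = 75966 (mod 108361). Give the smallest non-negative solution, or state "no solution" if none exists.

First find gcd(42559, 108361):
108361 = 2*42559 + 23243
42559 = 1*23243 + 19316
23243 = 1*19316 + 3927
19316 = 4*3927 + 3608
3927 = 1*3608 + 319
3608 = 11*319 + 99
319 = 3*99 + 22
99 = 4*22 + 11
22 = 2*11 + 0
gcd = 11 and 11 | 75966, so solutions exist. Divide through by 11: 3869x ≡ 6906 (mod 9851).
Now find 3869⁻¹ mod 9851:
9851 = 2*3869 + 2113
3869 = 1*2113 + 1756
2113 = 1*1756 + 357
1756 = 4*357 + 328
357 = 1*328 + 29
328 = 11*29 + 9
29 = 3*9 + 2
9 = 4*2 + 1
2 = 2*1 + 0
Back-substitute:
1 = 9 − 4·2
1 = −4·29 + 13·9
1 = 13·328 − 147·29
1 = −147·357 + 160·328
1 = 160·1756 − 787·357
1 = −787·2113 + 947·1756
1 = 947·3869 − 1734·2113
1 = −1734·9851 + 4415·3869
So 3869⁻¹ ≡ 4415 (mod 9851).
Then x ≡ 4415·6906 ≡ 1145 (mod 9851); the smallest non-negative solution is x = 1145.

1145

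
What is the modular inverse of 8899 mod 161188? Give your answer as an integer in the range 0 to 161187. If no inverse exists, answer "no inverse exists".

53035

Extended Euclidean algorithm:
161188 = 18·8899 + 1006
8899 = 8·1006 + 851
1006 = 1·851 + 155
851 = 5·155 + 76
155 = 2·76 + 3
76 = 25·3 + 1
3 = 3·1 + 0
The gcd is 1. Working backward:
1 = 76 − 25·3
1 = −25·155 + 51·76
1 = 51·851 − 280·155
1 = −280·1006 + 331·851
1 = 331·8899 − 2928·1006
1 = −2928·161188 + 53035·8899
So 8899·53035 ≡ 1 (mod 161188).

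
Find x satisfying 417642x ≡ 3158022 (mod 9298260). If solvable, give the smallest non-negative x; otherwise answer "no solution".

1433501

First find gcd(417642, 9298260):
9298260 = 22×417642 + 110136
417642 = 3×110136 + 87234
110136 = 1×87234 + 22902
87234 = 3×22902 + 18528
22902 = 1×18528 + 4374
18528 = 4×4374 + 1032
4374 = 4×1032 + 246
1032 = 4×246 + 48
246 = 5×48 + 6
48 = 8×6 + 0
gcd = 6 and 6 | 3158022, so solutions exist. Divide through by 6: 69607x ≡ 526337 (mod 1549710).
Now find 69607⁻¹ mod 1549710:
1549710 = 22·69607 + 18356
69607 = 3·18356 + 14539
18356 = 1·14539 + 3817
14539 = 3·3817 + 3088
3817 = 1·3088 + 729
3088 = 4·729 + 172
729 = 4·172 + 41
172 = 4·41 + 8
41 = 5·8 + 1
8 = 8·1 + 0
Back-substitute:
1 = 41 − 5·8
1 = −5·172 + 21·41
1 = 21·729 − 89·172
1 = −89·3088 + 377·729
1 = 377·3817 − 466·3088
1 = −466·14539 + 1775·3817
1 = 1775·18356 − 2241·14539
1 = −2241·69607 + 8498·18356
1 = 8498·1549710 − 189197·69607
So 69607·(-189197) ≡ 1 (mod 1549710), i.e. 69607⁻¹ ≡ 1360513.
Then x ≡ 1360513·526337 ≡ 1433501 (mod 1549710); the smallest non-negative solution is x = 1433501.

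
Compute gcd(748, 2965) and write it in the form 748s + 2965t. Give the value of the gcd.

Euclidean algorithm:
2965 = 3*748 + 721
748 = 1*721 + 27
721 = 26*27 + 19
27 = 1*19 + 8
19 = 2*8 + 3
8 = 2*3 + 2
3 = 1*2 + 1
2 = 2*1 + 0
gcd(748, 2965) = 1.
Working backward:
1 = 3 − 2
1 = −8 + 3·3
1 = 3·19 − 7·8
1 = −7·27 + 10·19
1 = 10·721 − 267·27
1 = −267·748 + 277·721
1 = 277·2965 − 1098·748
So 1 = (277)·2965 + (-1098)·748.

1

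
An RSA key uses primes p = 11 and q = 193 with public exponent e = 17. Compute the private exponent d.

113

φ(n) = (p−1)(q−1) = 10·192 = 1920.
Need d with 17·d ≡ 1 (mod 1920). Apply the extended Euclidean algorithm:
1920 = 112*17 + 16
17 = 1*16 + 1
16 = 16*1 + 0
Back-substitute:
1 = 17 − 16
1 = −1920 + 113·17
So 17·113 ≡ 1 (mod 1920), hence d = 113.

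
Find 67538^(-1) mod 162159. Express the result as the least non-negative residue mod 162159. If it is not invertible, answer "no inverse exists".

Extended Euclidean algorithm:
162159 = 2×67538 + 27083
67538 = 2×27083 + 13372
27083 = 2×13372 + 339
13372 = 39×339 + 151
339 = 2×151 + 37
151 = 4×37 + 3
37 = 12×3 + 1
3 = 3×1 + 0
The gcd is 1. Working backward:
1 = 37 − 12·3
1 = −12·151 + 49·37
1 = 49·339 − 110·151
1 = −110·13372 + 4339·339
1 = 4339·27083 − 8788·13372
1 = −8788·67538 + 21915·27083
1 = 21915·162159 − 52618·67538
Hence 67538⁻¹ ≡ -52618 ≡ 109541 (mod 162159).

109541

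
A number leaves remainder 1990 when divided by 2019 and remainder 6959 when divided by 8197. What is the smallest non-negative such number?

Write x = 1990 + 2019·k. Then 2019·k ≡ 6959 − 1990 ≡ 4969 (mod 8197).
Need 2019⁻¹ mod 8197. Extended Euclid on (8197, 2019):
8197 = 4*2019 + 121
2019 = 16*121 + 83
121 = 1*83 + 38
83 = 2*38 + 7
38 = 5*7 + 3
7 = 2*3 + 1
3 = 3*1 + 0
Back-substitute:
1 = 7 − 2·3
1 = −2·38 + 11·7
1 = 11·83 − 24·38
1 = −24·121 + 35·83
1 = 35·2019 − 584·121
1 = −584·8197 + 2371·2019
2019⁻¹ ≡ 2371 (mod 8197), so k ≡ 2371·4969 ≡ 2410 (mod 8197).
x = 1990 + 2019·2410 = 4867780.

4867780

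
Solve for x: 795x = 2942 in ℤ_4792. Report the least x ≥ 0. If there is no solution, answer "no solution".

First find gcd(795, 4792):
4792 = 6×795 + 22
795 = 36×22 + 3
22 = 7×3 + 1
3 = 3×1 + 0
gcd = 1, so a unique solution mod 4792 exists.
Back-substitute for the Bézout coefficients:
1 = 22 − 7·3
1 = −7·795 + 253·22
1 = 253·4792 − 1525·795
So 795·(-1525) ≡ 1 (mod 4792), giving 795⁻¹ ≡ 3267.
x ≡ 795⁻¹·2942 ≡ 3267·2942 ≡ 3554 (mod 4792).

3554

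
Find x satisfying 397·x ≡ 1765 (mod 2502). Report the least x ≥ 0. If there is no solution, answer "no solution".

433

First find gcd(397, 2502):
2502 = 6*397 + 120
397 = 3*120 + 37
120 = 3*37 + 9
37 = 4*9 + 1
9 = 9*1 + 0
gcd = 1, so a unique solution mod 2502 exists.
Back-substitute for the Bézout coefficients:
1 = 37 − 4·9
1 = −4·120 + 13·37
1 = 13·397 − 43·120
1 = −43·2502 + 271·397
So 397·(271) ≡ 1 (mod 2502), giving 397⁻¹ ≡ 271.
x ≡ 397⁻¹·1765 ≡ 271·1765 ≡ 433 (mod 2502).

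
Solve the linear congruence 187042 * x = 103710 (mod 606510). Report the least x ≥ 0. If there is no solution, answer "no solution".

First find gcd(187042, 606510):
606510 = 3*187042 + 45384
187042 = 4*45384 + 5506
45384 = 8*5506 + 1336
5506 = 4*1336 + 162
1336 = 8*162 + 40
162 = 4*40 + 2
40 = 20*2 + 0
gcd = 2 and 2 | 103710, so solutions exist. Divide through by 2: 93521x ≡ 51855 (mod 303255).
Now find 93521⁻¹ mod 303255:
303255 = 3·93521 + 22692
93521 = 4·22692 + 2753
22692 = 8·2753 + 668
2753 = 4·668 + 81
668 = 8·81 + 20
81 = 4·20 + 1
20 = 20·1 + 0
Back-substitute:
1 = 81 − 4·20
1 = −4·668 + 33·81
1 = 33·2753 − 136·668
1 = −136·22692 + 1121·2753
1 = 1121·93521 − 4620·22692
1 = −4620·303255 + 14981·93521
So 93521⁻¹ ≡ 14981 (mod 303255).
Then x ≡ 14981·51855 ≡ 203700 (mod 303255); the smallest non-negative solution is x = 203700.

203700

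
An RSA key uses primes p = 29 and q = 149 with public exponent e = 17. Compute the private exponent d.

φ(n) = (p−1)(q−1) = 28·148 = 4144.
Need d with 17·d ≡ 1 (mod 4144). Apply the extended Euclidean algorithm:
4144 = 243×17 + 13
17 = 1×13 + 4
13 = 3×4 + 1
4 = 4×1 + 0
Back-substitute:
1 = 13 − 3·4
1 = −3·17 + 4·13
1 = 4·4144 − 975·17
So 17·(-975) ≡ 1 (mod 4144), hence d ≡ -975 ≡ 3169 (mod 4144).

3169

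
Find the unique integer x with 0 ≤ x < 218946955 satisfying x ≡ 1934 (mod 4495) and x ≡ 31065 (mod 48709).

152782489

Write x = 1934 + 4495·k. Then 4495·k ≡ 31065 − 1934 ≡ 29131 (mod 48709).
Need 4495⁻¹ mod 48709. Extended Euclid on (48709, 4495):
48709 = 10*4495 + 3759
4495 = 1*3759 + 736
3759 = 5*736 + 79
736 = 9*79 + 25
79 = 3*25 + 4
25 = 6*4 + 1
4 = 4*1 + 0
Back-substitute:
1 = 25 − 6·4
1 = −6·79 + 19·25
1 = 19·736 − 177·79
1 = −177·3759 + 904·736
1 = 904·4495 − 1081·3759
1 = −1081·48709 + 11714·4495
4495⁻¹ ≡ 11714 (mod 48709), so k ≡ 11714·29131 ≡ 33989 (mod 48709).
x = 1934 + 4495·33989 = 152782489.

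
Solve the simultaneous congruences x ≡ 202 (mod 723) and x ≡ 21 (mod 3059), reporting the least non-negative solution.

281449

Write x = 202 + 723·k. Then 723·k ≡ 21 − 202 ≡ 2878 (mod 3059).
Need 723⁻¹ mod 3059. Extended Euclid on (3059, 723):
3059 = 4·723 + 167
723 = 4·167 + 55
167 = 3·55 + 2
55 = 27·2 + 1
2 = 2·1 + 0
Back-substitute:
1 = 55 − 27·2
1 = −27·167 + 82·55
1 = 82·723 − 355·167
1 = −355·3059 + 1502·723
723⁻¹ ≡ 1502 (mod 3059), so k ≡ 1502·2878 ≡ 389 (mod 3059).
x = 202 + 723·389 = 281449.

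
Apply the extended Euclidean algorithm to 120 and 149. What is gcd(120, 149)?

Repeated division:
149 = 1*120 + 29
120 = 4*29 + 4
29 = 7*4 + 1
4 = 4*1 + 0
gcd(120, 149) = 1.
Back-substituting:
1 = 29 − 7·4
1 = −7·120 + 29·29
1 = 29·149 − 36·120
So 1 = (29)·149 + (-36)·120.

1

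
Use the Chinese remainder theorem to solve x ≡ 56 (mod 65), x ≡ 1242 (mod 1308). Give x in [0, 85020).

83646

Write x = 56 + 65·k. Then 65·k ≡ 1242 − 56 ≡ 1186 (mod 1308).
Need 65⁻¹ mod 1308. Extended Euclid on (1308, 65):
1308 = 20×65 + 8
65 = 8×8 + 1
8 = 8×1 + 0
Back-substitute:
1 = 65 − 8·8
1 = −8·1308 + 161·65
65⁻¹ ≡ 161 (mod 1308), so k ≡ 161·1186 ≡ 1286 (mod 1308).
x = 56 + 65·1286 = 83646.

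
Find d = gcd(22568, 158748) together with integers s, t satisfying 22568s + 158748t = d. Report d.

Repeated division:
158748 = 7×22568 + 772
22568 = 29×772 + 180
772 = 4×180 + 52
180 = 3×52 + 24
52 = 2×24 + 4
24 = 6×4 + 0
gcd(22568, 158748) = 4.
Back-substituting:
4 = 52 − 2·24
4 = −2·180 + 7·52
4 = 7·772 − 30·180
4 = −30·22568 + 877·772
4 = 877·158748 − 6169·22568
So 4 = (877)·158748 + (-6169)·22568.

4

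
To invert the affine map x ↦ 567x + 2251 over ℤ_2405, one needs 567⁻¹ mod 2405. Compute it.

gcd(2405, 567) by repeated division:
2405 = 4·567 + 137
567 = 4·137 + 19
137 = 7·19 + 4
19 = 4·4 + 3
4 = 1·3 + 1
3 = 3·1 + 0
gcd = 1, so the inverse exists. Back-substitute:
1 = 4 − 3
1 = −19 + 5·4
1 = 5·137 − 36·19
1 = −36·567 + 149·137
1 = 149·2405 − 632·567
Hence 567⁻¹ ≡ -632 ≡ 1773 (mod 2405).

1773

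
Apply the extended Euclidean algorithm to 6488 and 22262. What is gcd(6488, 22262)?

2

Euclidean algorithm:
22262 = 3×6488 + 2798
6488 = 2×2798 + 892
2798 = 3×892 + 122
892 = 7×122 + 38
122 = 3×38 + 8
38 = 4×8 + 6
8 = 1×6 + 2
6 = 3×2 + 0
gcd(6488, 22262) = 2.
Express as a combination:
2 = 8 − 6
2 = −38 + 5·8
2 = 5·122 − 16·38
2 = −16·892 + 117·122
2 = 117·2798 − 367·892
2 = −367·6488 + 851·2798
2 = 851·22262 − 2920·6488
So 2 = (851)·22262 + (-2920)·6488.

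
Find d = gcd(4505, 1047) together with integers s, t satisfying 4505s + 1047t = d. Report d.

Apply Euclid's algorithm to 4505 and 1047:
4505 = 4*1047 + 317
1047 = 3*317 + 96
317 = 3*96 + 29
96 = 3*29 + 9
29 = 3*9 + 2
9 = 4*2 + 1
2 = 2*1 + 0
gcd(4505, 1047) = 1.
Express as a combination:
1 = 9 − 4·2
1 = −4·29 + 13·9
1 = 13·96 − 43·29
1 = −43·317 + 142·96
1 = 142·1047 − 469·317
1 = −469·4505 + 2018·1047
So 1 = (-469)·4505 + (2018)·1047.

1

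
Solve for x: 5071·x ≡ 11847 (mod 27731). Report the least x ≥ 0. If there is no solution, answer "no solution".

First find gcd(5071, 27731):
27731 = 5·5071 + 2376
5071 = 2·2376 + 319
2376 = 7·319 + 143
319 = 2·143 + 33
143 = 4·33 + 11
33 = 3·11 + 0
gcd = 11 and 11 | 11847, so solutions exist. Divide through by 11: 461x ≡ 1077 (mod 2521).
Now find 461⁻¹ mod 2521:
2521 = 5*461 + 216
461 = 2*216 + 29
216 = 7*29 + 13
29 = 2*13 + 3
13 = 4*3 + 1
3 = 3*1 + 0
Back-substitute:
1 = 13 − 4·3
1 = −4·29 + 9·13
1 = 9·216 − 67·29
1 = −67·461 + 143·216
1 = 143·2521 − 782·461
So 461·(-782) ≡ 1 (mod 2521), i.e. 461⁻¹ ≡ 1739.
Then x ≡ 1739·1077 ≡ 2321 (mod 2521); the smallest non-negative solution is x = 2321.

2321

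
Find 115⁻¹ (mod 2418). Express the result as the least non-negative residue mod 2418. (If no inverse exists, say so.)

799

gcd(2418, 115) by repeated division:
2418 = 21×115 + 3
115 = 38×3 + 1
3 = 3×1 + 0
The gcd is 1. Working backward:
1 = 115 − 38·3
1 = −38·2418 + 799·115
So 115·799 ≡ 1 (mod 2418).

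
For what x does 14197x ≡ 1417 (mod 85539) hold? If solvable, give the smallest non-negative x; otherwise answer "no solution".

57721

First find gcd(14197, 85539):
85539 = 6×14197 + 357
14197 = 39×357 + 274
357 = 1×274 + 83
274 = 3×83 + 25
83 = 3×25 + 8
25 = 3×8 + 1
8 = 8×1 + 0
gcd = 1, so a unique solution mod 85539 exists.
Back-substitute for the Bézout coefficients:
1 = 25 − 3·8
1 = −3·83 + 10·25
1 = 10·274 − 33·83
1 = −33·357 + 43·274
1 = 43·14197 − 1710·357
1 = −1710·85539 + 10303·14197
So 14197·(10303) ≡ 1 (mod 85539), giving 14197⁻¹ ≡ 10303.
x ≡ 14197⁻¹·1417 ≡ 10303·1417 ≡ 57721 (mod 85539).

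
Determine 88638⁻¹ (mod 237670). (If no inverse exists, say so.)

no inverse exists

Euclidean algorithm on 237670, 88638:
237670 = 2×88638 + 60394
88638 = 1×60394 + 28244
60394 = 2×28244 + 3906
28244 = 7×3906 + 902
3906 = 4×902 + 298
902 = 3×298 + 8
298 = 37×8 + 2
8 = 4×2 + 0
Since gcd = 2 > 1, 88638 is not a unit mod 237670.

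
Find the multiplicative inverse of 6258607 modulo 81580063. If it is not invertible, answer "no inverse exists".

13437011

Run Euclid on (81580063, 6258607):
81580063 = 13×6258607 + 218172
6258607 = 28×218172 + 149791
218172 = 1×149791 + 68381
149791 = 2×68381 + 13029
68381 = 5×13029 + 3236
13029 = 4×3236 + 85
3236 = 38×85 + 6
85 = 14×6 + 1
6 = 6×1 + 0
Since gcd(6258607, 81580063) = 1, back-substitute to write 1 as a combination:
1 = 85 − 14·6
1 = −14·3236 + 533·85
1 = 533·13029 − 2146·3236
1 = −2146·68381 + 11263·13029
1 = 11263·149791 − 24672·68381
1 = −24672·218172 + 35935·149791
1 = 35935·6258607 − 1030852·218172
1 = −1030852·81580063 + 13437011·6258607
So 6258607·13437011 ≡ 1 (mod 81580063).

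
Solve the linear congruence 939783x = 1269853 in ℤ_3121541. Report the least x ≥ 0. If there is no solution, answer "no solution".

First find gcd(939783, 3121541):
3121541 = 3×939783 + 302192
939783 = 3×302192 + 33207
302192 = 9×33207 + 3329
33207 = 9×3329 + 3246
3329 = 1×3246 + 83
3246 = 39×83 + 9
83 = 9×9 + 2
9 = 4×2 + 1
2 = 2×1 + 0
gcd = 1, so a unique solution mod 3121541 exists.
Back-substitute for the Bézout coefficients:
1 = 9 − 4·2
1 = −4·83 + 37·9
1 = 37·3246 − 1447·83
1 = −1447·3329 + 1484·3246
1 = 1484·33207 − 14803·3329
1 = −14803·302192 + 134711·33207
1 = 134711·939783 − 418936·302192
1 = −418936·3121541 + 1391519·939783
So 939783·(1391519) ≡ 1 (mod 3121541), giving 939783⁻¹ ≡ 1391519.
x ≡ 939783⁻¹·1269853 ≡ 1391519·1269853 ≡ 1376673 (mod 3121541).

1376673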